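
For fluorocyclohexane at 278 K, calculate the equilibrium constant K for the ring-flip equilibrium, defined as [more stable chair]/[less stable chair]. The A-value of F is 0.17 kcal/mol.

K ≈ 1.36

One chair has the fluoro group axial (E = 0.17 kcal/mol) and the other has it equatorial (E = 0).
ΔG = 0.17 kcal/mol between the two chairs.
K = exp(ΔG/RT) with R = 1.987×10⁻³ kcal mol⁻¹ K⁻¹ and T = 278 K gives K ≈ 1.36.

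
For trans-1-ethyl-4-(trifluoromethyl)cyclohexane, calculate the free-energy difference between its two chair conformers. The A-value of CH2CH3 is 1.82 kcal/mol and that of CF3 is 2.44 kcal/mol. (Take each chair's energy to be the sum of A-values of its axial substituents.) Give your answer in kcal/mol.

4.26 kcal/mol

C1 and C4 have opposite parity, so for the trans isomer the two substituents are e,e in one chair and a,a in the other.
Chair I (ethyl axial, trifluoromethyl axial): E = 4.26 kcal/mol.
Chair II (ethyl equatorial, trifluoromethyl equatorial): E = 0.00 kcal/mol.
ΔE = 4.26 − 0.00 = 4.26 kcal/mol; chair II is more stable.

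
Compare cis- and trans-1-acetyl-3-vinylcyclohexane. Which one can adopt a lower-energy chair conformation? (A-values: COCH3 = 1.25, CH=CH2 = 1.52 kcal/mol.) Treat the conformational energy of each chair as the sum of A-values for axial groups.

At 1,3 positions (parity same): cis → (e,e or a,a); trans → (a,e or e,a).
Best chair for cis: E = 0.00 kcal/mol; best chair for trans: E = 1.25 kcal/mol.
The cis isomer is lower by 1.25 kcal/mol.

cis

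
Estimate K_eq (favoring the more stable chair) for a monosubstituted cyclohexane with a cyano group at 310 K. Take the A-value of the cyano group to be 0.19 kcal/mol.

K ≈ 1.36

One chair has the cyano group axial (E = 0.19 kcal/mol) and the other has it equatorial (E = 0).
ΔG = 0.19 kcal/mol between the two chairs.
K = exp(ΔG/RT) with R = 1.987×10⁻³ kcal mol⁻¹ K⁻¹ and T = 310 K gives K ≈ 1.36.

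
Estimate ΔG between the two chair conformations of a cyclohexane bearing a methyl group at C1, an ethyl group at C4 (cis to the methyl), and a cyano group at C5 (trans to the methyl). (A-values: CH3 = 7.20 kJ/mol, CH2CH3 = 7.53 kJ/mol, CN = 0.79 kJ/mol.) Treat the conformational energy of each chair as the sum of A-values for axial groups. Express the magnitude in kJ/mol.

Chair I (methyl axial, ethyl equatorial, cyano equatorial): E = 7.20 kJ/mol.
Chair II (methyl equatorial, ethyl axial, cyano axial): E = 8.32 kJ/mol.
ΔE = 8.32 − 7.20 = 1.12 kJ/mol; chair I is more stable.

1.12 kJ/mol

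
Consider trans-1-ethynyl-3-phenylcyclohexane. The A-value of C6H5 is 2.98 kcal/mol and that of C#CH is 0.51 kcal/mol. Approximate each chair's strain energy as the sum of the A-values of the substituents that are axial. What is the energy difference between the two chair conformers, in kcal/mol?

C1 and C3 have the same parity, so for the trans isomer the two substituents are one axial and one equatorial in each chair.
Chair I (phenyl axial, ethynyl equatorial): E = 2.98 kcal/mol.
Chair II (phenyl equatorial, ethynyl axial): E = 0.51 kcal/mol.
ΔE = 2.98 − 0.51 = 2.47 kcal/mol; chair II is more stable.

2.47 kcal/mol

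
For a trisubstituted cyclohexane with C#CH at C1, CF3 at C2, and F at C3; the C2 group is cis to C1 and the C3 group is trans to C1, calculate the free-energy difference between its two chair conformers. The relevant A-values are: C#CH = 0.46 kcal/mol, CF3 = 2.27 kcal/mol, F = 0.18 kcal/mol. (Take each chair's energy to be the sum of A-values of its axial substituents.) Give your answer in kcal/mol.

1.99 kcal/mol

Chair I (ethynyl axial, trifluoromethyl equatorial, fluoro equatorial): E = 0.46 kcal/mol.
Chair II (ethynyl equatorial, trifluoromethyl axial, fluoro axial): E = 2.45 kcal/mol.
ΔE = 2.45 − 0.46 = 1.99 kcal/mol; chair I is more stable.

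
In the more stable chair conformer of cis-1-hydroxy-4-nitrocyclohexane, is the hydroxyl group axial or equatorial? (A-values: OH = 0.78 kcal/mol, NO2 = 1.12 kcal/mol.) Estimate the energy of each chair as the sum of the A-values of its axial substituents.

axial

C1 and C4 have opposite parity, so for the cis isomer the two substituents are one axial and one equatorial in each chair.
Chair I (hydroxyl axial, nitro equatorial): E = 0.78 kcal/mol.
Chair II (hydroxyl equatorial, nitro axial): E = 1.12 kcal/mol.
Chair I is the more stable (lower-energy) conformer, and in that chair the hydroxyl group is axial.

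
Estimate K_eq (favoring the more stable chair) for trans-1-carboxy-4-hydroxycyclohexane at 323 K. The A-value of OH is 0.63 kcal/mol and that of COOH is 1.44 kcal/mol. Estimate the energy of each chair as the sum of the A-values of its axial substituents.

K ≈ 25.2

C1 and C4 have opposite parity, so for the trans isomer the two substituents are e,e in one chair and a,a in the other.
Chair I (hydroxyl axial, carboxyl axial): E = 2.07 kcal/mol; chair II (hydroxyl equatorial, carboxyl equatorial): E = 0.00 kcal/mol.
ΔG = 2.07 kcal/mol between the two chairs.
K = exp(ΔG/RT) with R = 1.987×10⁻³ kcal mol⁻¹ K⁻¹ and T = 323 K gives K ≈ 25.2.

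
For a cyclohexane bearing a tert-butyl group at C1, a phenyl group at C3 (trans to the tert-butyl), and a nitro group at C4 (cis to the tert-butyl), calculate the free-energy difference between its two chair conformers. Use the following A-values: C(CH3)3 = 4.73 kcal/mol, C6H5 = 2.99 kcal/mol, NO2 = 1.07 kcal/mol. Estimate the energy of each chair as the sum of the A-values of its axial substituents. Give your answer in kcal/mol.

0.67 kcal/mol

Chair I (tert-butyl axial, phenyl equatorial, nitro equatorial): E = 4.73 kcal/mol.
Chair II (tert-butyl equatorial, phenyl axial, nitro axial): E = 4.06 kcal/mol.
ΔE = 4.73 − 4.06 = 0.67 kcal/mol; chair II is more stable.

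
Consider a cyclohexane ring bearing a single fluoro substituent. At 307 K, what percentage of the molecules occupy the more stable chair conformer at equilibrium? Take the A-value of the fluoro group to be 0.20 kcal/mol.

58.1%

One chair has the fluoro group axial (E = 0.20 kcal/mol) and the other has it equatorial (E = 0).
ΔG = 0.20 kcal/mol between the two chairs.
K = exp(ΔG/RT) with R = 1.987×10⁻³ kcal mol⁻¹ K⁻¹ and T = 307 K gives K ≈ 1.39.
Fraction in the lower-energy chair = K/(K+1) = 58.1%.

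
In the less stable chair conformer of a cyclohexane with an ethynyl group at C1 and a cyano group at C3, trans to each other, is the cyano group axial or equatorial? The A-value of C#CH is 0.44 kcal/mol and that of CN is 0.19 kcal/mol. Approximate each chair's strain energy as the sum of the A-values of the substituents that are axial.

C1 and C3 have the same parity, so for the trans isomer the two substituents are one axial and one equatorial in each chair.
Chair I (ethynyl axial, cyano equatorial): E = 0.44 kcal/mol.
Chair II (ethynyl equatorial, cyano axial): E = 0.19 kcal/mol.
Chair I is the less stable (higher-energy) conformer, and in that chair the cyano group is equatorial.

equatorial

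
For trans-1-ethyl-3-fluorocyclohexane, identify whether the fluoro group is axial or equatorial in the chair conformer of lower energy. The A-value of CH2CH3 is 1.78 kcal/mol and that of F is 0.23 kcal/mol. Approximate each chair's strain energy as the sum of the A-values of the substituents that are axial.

C1 and C3 have the same parity, so for the trans isomer the two substituents are one axial and one equatorial in each chair.
Chair I (ethyl axial, fluoro equatorial): E = 1.78 kcal/mol.
Chair II (ethyl equatorial, fluoro axial): E = 0.23 kcal/mol.
Chair II is the more stable (lower-energy) conformer, and in that chair the fluoro group is axial.

axial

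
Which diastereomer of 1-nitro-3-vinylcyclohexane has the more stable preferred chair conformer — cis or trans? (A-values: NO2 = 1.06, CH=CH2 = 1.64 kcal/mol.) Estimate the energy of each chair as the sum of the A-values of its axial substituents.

At 1,3 positions (parity same): cis → (e,e or a,a); trans → (a,e or e,a).
Best chair for cis: E = 0.00 kcal/mol; best chair for trans: E = 1.06 kcal/mol.
The cis isomer is lower by 1.06 kcal/mol.

cis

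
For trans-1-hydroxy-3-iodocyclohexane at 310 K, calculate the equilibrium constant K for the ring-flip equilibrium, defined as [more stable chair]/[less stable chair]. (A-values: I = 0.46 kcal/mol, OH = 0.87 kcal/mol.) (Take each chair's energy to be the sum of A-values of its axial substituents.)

C1 and C3 have the same parity, so for the trans isomer the two substituents are one axial and one equatorial in each chair.
Chair I (iodo axial, hydroxyl equatorial): E = 0.46 kcal/mol; chair II (iodo equatorial, hydroxyl axial): E = 0.87 kcal/mol.
ΔG = 0.41 kcal/mol between the two chairs.
K = exp(ΔG/RT) with R = 1.987×10⁻³ kcal mol⁻¹ K⁻¹ and T = 310 K gives K ≈ 1.95.

K ≈ 1.95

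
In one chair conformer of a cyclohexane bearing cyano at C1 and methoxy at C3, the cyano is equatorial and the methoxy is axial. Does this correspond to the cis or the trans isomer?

C1 and C3 have the same parity, so their axial bonds point in the same direction.
With same-parity carbons, two substituents on the same face are both axial or both equatorial; opposite faces give one of each.
Here the groups are equatorial/axial → opposite face → trans.

trans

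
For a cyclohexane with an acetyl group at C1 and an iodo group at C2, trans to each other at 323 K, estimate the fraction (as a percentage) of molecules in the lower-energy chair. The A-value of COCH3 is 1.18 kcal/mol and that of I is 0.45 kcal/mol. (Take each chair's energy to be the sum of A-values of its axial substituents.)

C1 and C2 have opposite parity, so for the trans isomer the two substituents are e,e in one chair and a,a in the other.
Chair I (acetyl axial, iodo axial): E = 1.63 kcal/mol; chair II (acetyl equatorial, iodo equatorial): E = 0.00 kcal/mol.
ΔG = 1.63 kcal/mol between the two chairs.
K = exp(ΔG/RT) with R = 1.987×10⁻³ kcal mol⁻¹ K⁻¹ and T = 323 K gives K ≈ 12.7.
Fraction in the lower-energy chair = K/(K+1) = 92.7%.

92.7%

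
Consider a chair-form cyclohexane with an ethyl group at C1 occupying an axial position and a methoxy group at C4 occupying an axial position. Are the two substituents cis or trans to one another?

trans

C1 and C4 have opposite parity, so their axial bonds point in opposite directions.
With opposite-parity carbons, two substituents on the same face are one axial and one equatorial; opposite faces give both axial or both equatorial.
Here the groups are axial/axial → opposite face → trans.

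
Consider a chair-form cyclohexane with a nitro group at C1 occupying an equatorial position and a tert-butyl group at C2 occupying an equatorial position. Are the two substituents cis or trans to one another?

C1 and C2 have opposite parity, so their axial bonds point in opposite directions.
With opposite-parity carbons, two substituents on the same face are one axial and one equatorial; opposite faces give both axial or both equatorial.
Here the groups are equatorial/equatorial → opposite face → trans.

trans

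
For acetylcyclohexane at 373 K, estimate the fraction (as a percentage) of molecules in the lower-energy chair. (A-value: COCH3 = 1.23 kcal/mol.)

84.0%

One chair has the acetyl group axial (E = 1.23 kcal/mol) and the other has it equatorial (E = 0).
ΔG = 1.23 kcal/mol between the two chairs.
K = exp(ΔG/RT) with R = 1.987×10⁻³ kcal mol⁻¹ K⁻¹ and T = 373 K gives K ≈ 5.26.
Fraction in the lower-energy chair = K/(K+1) = 84.0%.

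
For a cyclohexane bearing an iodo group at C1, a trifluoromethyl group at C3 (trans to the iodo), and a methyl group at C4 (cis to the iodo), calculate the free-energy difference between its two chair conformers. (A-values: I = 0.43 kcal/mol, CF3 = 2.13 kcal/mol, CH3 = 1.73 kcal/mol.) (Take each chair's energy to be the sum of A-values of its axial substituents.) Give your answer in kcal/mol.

3.43 kcal/mol

Chair I (iodo axial, trifluoromethyl equatorial, methyl equatorial): E = 0.43 kcal/mol.
Chair II (iodo equatorial, trifluoromethyl axial, methyl axial): E = 3.86 kcal/mol.
ΔE = 3.86 − 0.43 = 3.43 kcal/mol; chair I is more stable.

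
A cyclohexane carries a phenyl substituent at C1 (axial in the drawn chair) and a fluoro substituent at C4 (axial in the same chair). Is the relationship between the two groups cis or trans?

trans

C1 and C4 have opposite parity, so their axial bonds point in opposite directions.
With opposite-parity carbons, two substituents on the same face are one axial and one equatorial; opposite faces give both axial or both equatorial.
Here the groups are axial/axial → opposite face → trans.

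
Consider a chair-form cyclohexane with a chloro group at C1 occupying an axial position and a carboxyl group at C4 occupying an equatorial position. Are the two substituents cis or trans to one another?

C1 and C4 have opposite parity, so their axial bonds point in opposite directions.
With opposite-parity carbons, two substituents on the same face are one axial and one equatorial; opposite faces give both axial or both equatorial.
Here the groups are axial/equatorial → same face → cis.

cis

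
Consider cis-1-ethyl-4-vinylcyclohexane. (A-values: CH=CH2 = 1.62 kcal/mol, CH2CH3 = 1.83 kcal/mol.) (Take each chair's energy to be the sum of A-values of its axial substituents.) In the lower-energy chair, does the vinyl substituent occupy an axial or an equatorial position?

C1 and C4 have opposite parity, so for the cis isomer the two substituents are one axial and one equatorial in each chair.
Chair I (vinyl axial, ethyl equatorial): E = 1.62 kcal/mol.
Chair II (vinyl equatorial, ethyl axial): E = 1.83 kcal/mol.
Chair I is the more stable (lower-energy) conformer, and in that chair the vinyl group is axial.

axial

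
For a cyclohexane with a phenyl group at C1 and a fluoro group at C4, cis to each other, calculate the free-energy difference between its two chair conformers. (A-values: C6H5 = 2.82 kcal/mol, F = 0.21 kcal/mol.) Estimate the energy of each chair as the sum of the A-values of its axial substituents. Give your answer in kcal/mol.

2.61 kcal/mol

C1 and C4 have opposite parity, so for the cis isomer the two substituents are one axial and one equatorial in each chair.
Chair I (phenyl axial, fluoro equatorial): E = 2.82 kcal/mol.
Chair II (phenyl equatorial, fluoro axial): E = 0.21 kcal/mol.
ΔE = 2.82 − 0.21 = 2.61 kcal/mol; chair II is more stable.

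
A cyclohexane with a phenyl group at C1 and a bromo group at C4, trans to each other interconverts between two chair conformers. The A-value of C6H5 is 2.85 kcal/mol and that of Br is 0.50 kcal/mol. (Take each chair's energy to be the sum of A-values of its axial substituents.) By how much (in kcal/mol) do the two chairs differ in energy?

C1 and C4 have opposite parity, so for the trans isomer the two substituents are e,e in one chair and a,a in the other.
Chair I (phenyl axial, bromo axial): E = 3.35 kcal/mol.
Chair II (phenyl equatorial, bromo equatorial): E = 0.00 kcal/mol.
ΔE = 3.35 − 0.00 = 3.35 kcal/mol; chair II is more stable.

3.35 kcal/mol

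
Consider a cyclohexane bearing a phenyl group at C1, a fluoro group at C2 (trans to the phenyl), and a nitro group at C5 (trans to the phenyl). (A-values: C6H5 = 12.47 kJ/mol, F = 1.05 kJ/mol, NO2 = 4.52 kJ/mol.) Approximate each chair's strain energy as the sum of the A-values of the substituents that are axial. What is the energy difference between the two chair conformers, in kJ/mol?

Chair I (phenyl axial, fluoro axial, nitro equatorial): E = 13.52 kJ/mol.
Chair II (phenyl equatorial, fluoro equatorial, nitro axial): E = 4.52 kJ/mol.
ΔE = 13.52 − 4.52 = 9.00 kJ/mol; chair II is more stable.

9.00 kJ/mol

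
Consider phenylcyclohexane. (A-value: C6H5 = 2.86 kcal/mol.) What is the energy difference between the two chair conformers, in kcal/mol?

2.86 kcal/mol

A monosubstituted cyclohexane has one chair with the phenyl group axial (E = A = 2.86 kcal/mol) and one with it equatorial (E = 0).
ΔE = 2.86 − 0 = 2.86 kcal/mol.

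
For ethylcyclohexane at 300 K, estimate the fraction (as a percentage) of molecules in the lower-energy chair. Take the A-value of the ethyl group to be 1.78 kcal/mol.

One chair has the ethyl group axial (E = 1.78 kcal/mol) and the other has it equatorial (E = 0).
ΔG = 1.78 kcal/mol between the two chairs.
K = exp(ΔG/RT) with R = 1.987×10⁻³ kcal mol⁻¹ K⁻¹ and T = 300 K gives K ≈ 19.8.
Fraction in the lower-energy chair = K/(K+1) = 95.2%.

95.2%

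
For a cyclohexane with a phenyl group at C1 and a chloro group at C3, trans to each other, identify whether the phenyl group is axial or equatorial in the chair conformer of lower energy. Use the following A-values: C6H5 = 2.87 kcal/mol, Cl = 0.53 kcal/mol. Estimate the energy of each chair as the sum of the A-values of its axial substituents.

C1 and C3 have the same parity, so for the trans isomer the two substituents are one axial and one equatorial in each chair.
Chair I (phenyl axial, chloro equatorial): E = 2.87 kcal/mol.
Chair II (phenyl equatorial, chloro axial): E = 0.53 kcal/mol.
Chair II is the more stable (lower-energy) conformer, and in that chair the phenyl group is equatorial.

equatorial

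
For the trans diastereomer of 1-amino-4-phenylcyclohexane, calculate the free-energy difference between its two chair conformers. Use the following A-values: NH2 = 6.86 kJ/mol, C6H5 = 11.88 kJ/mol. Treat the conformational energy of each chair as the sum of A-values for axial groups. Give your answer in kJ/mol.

18.74 kJ/mol

C1 and C4 have opposite parity, so for the trans isomer the two substituents are e,e in one chair and a,a in the other.
Chair I (amino axial, phenyl axial): E = 18.74 kJ/mol.
Chair II (amino equatorial, phenyl equatorial): E = 0.00 kJ/mol.
ΔE = 18.74 − 0.00 = 18.74 kJ/mol; chair II is more stable.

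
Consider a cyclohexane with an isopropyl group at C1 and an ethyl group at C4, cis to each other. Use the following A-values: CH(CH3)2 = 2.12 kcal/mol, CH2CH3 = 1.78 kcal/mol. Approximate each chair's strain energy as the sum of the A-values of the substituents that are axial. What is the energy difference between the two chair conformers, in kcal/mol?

0.34 kcal/mol

C1 and C4 have opposite parity, so for the cis isomer the two substituents are one axial and one equatorial in each chair.
Chair I (isopropyl axial, ethyl equatorial): E = 2.12 kcal/mol.
Chair II (isopropyl equatorial, ethyl axial): E = 1.78 kcal/mol.
ΔE = 2.12 − 1.78 = 0.34 kcal/mol; chair II is more stable.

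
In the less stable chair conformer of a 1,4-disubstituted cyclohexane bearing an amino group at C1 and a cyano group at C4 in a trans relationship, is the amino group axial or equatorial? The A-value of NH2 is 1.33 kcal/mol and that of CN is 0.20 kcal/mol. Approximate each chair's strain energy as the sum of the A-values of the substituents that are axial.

C1 and C4 have opposite parity, so for the trans isomer the two substituents are e,e in one chair and a,a in the other.
Chair I (amino axial, cyano axial): E = 1.53 kcal/mol.
Chair II (amino equatorial, cyano equatorial): E = 0.00 kcal/mol.
Chair I is the less stable (higher-energy) conformer, and in that chair the amino group is axial.

axial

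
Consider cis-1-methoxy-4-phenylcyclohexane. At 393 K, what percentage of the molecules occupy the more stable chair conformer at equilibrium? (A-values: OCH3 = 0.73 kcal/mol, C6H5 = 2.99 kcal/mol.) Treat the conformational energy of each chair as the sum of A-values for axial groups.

94.8%

C1 and C4 have opposite parity, so for the cis isomer the two substituents are one axial and one equatorial in each chair.
Chair I (methoxy axial, phenyl equatorial): E = 0.73 kcal/mol; chair II (methoxy equatorial, phenyl axial): E = 2.99 kcal/mol.
ΔG = 2.26 kcal/mol between the two chairs.
K = exp(ΔG/RT) with R = 1.987×10⁻³ kcal mol⁻¹ K⁻¹ and T = 393 K gives K ≈ 18.1.
Fraction in the lower-energy chair = K/(K+1) = 94.8%.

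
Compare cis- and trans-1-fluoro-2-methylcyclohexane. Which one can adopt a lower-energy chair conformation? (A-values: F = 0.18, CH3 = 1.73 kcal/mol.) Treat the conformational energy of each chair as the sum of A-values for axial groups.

trans

At 1,2 positions (parity opposite): cis → (a,e or e,a); trans → (e,e or a,a).
Best chair for cis: E = 0.18 kcal/mol; best chair for trans: E = 0.00 kcal/mol.
The trans isomer is lower by 0.18 kcal/mol.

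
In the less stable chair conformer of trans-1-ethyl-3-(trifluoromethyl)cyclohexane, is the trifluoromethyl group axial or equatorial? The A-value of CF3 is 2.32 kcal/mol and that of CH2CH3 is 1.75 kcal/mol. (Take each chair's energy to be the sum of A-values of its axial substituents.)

C1 and C3 have the same parity, so for the trans isomer the two substituents are one axial and one equatorial in each chair.
Chair I (trifluoromethyl axial, ethyl equatorial): E = 2.32 kcal/mol.
Chair II (trifluoromethyl equatorial, ethyl axial): E = 1.75 kcal/mol.
Chair I is the less stable (higher-energy) conformer, and in that chair the trifluoromethyl group is axial.

axial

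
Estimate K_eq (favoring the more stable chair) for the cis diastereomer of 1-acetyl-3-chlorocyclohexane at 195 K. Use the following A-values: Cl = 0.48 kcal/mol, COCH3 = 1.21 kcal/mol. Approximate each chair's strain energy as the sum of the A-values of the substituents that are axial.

C1 and C3 have the same parity, so for the cis isomer the two substituents are e,e in one chair and a,a in the other.
Chair I (chloro axial, acetyl axial): E = 1.69 kcal/mol; chair II (chloro equatorial, acetyl equatorial): E = 0.00 kcal/mol.
ΔG = 1.69 kcal/mol between the two chairs.
K = exp(ΔG/RT) with R = 1.987×10⁻³ kcal mol⁻¹ K⁻¹ and T = 195 K gives K ≈ 78.4.

K ≈ 78.4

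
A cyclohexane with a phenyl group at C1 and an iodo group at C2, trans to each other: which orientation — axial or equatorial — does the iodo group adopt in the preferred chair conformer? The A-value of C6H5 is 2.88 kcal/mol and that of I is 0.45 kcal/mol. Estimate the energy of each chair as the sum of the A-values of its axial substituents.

equatorial

C1 and C2 have opposite parity, so for the trans isomer the two substituents are e,e in one chair and a,a in the other.
Chair I (phenyl axial, iodo axial): E = 3.33 kcal/mol.
Chair II (phenyl equatorial, iodo equatorial): E = 0.00 kcal/mol.
Chair II is the more stable (lower-energy) conformer, and in that chair the iodo group is equatorial.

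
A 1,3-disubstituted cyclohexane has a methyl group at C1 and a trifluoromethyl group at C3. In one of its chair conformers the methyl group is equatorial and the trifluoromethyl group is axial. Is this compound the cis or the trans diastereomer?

C1 and C3 have the same parity, so their axial bonds point in the same direction.
With same-parity carbons, two substituents on the same face are both axial or both equatorial; opposite faces give one of each.
Here the groups are equatorial/axial → opposite face → trans.

trans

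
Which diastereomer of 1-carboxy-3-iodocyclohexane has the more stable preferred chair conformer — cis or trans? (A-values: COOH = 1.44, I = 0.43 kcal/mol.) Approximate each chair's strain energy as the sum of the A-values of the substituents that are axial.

cis

At 1,3 positions (parity same): cis → (e,e or a,a); trans → (a,e or e,a).
Best chair for cis: E = 0.00 kcal/mol; best chair for trans: E = 0.43 kcal/mol.
The cis isomer is lower by 0.43 kcal/mol.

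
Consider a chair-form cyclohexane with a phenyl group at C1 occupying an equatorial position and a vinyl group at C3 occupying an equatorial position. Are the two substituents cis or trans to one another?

cis

C1 and C3 have the same parity, so their axial bonds point in the same direction.
With same-parity carbons, two substituents on the same face are both axial or both equatorial; opposite faces give one of each.
Here the groups are equatorial/equatorial → same face → cis.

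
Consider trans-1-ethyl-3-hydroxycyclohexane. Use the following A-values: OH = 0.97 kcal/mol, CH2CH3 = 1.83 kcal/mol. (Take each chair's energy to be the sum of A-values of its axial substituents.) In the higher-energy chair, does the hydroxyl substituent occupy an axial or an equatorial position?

C1 and C3 have the same parity, so for the trans isomer the two substituents are one axial and one equatorial in each chair.
Chair I (hydroxyl axial, ethyl equatorial): E = 0.97 kcal/mol.
Chair II (hydroxyl equatorial, ethyl axial): E = 1.83 kcal/mol.
Chair II is the less stable (higher-energy) conformer, and in that chair the hydroxyl group is equatorial.

equatorial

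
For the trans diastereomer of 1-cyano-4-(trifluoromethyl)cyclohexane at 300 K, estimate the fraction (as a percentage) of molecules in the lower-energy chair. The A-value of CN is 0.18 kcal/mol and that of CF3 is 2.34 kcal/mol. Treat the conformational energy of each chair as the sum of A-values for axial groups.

C1 and C4 have opposite parity, so for the trans isomer the two substituents are e,e in one chair and a,a in the other.
Chair I (cyano axial, trifluoromethyl axial): E = 2.52 kcal/mol; chair II (cyano equatorial, trifluoromethyl equatorial): E = 0.00 kcal/mol.
ΔG = 2.52 kcal/mol between the two chairs.
K = exp(ΔG/RT) with R = 1.987×10⁻³ kcal mol⁻¹ K⁻¹ and T = 300 K gives K ≈ 68.5.
Fraction in the lower-energy chair = K/(K+1) = 98.6%.

98.6%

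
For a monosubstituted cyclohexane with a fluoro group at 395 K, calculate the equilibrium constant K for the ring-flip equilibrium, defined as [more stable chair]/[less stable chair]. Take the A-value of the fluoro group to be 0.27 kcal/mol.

One chair has the fluoro group axial (E = 0.27 kcal/mol) and the other has it equatorial (E = 0).
ΔG = 0.27 kcal/mol between the two chairs.
K = exp(ΔG/RT) with R = 1.987×10⁻³ kcal mol⁻¹ K⁻¹ and T = 395 K gives K ≈ 1.41.

K ≈ 1.41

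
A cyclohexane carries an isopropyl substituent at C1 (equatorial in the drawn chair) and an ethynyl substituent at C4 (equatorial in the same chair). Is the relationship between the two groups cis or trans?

C1 and C4 have opposite parity, so their axial bonds point in opposite directions.
With opposite-parity carbons, two substituents on the same face are one axial and one equatorial; opposite faces give both axial or both equatorial.
Here the groups are equatorial/equatorial → opposite face → trans.

trans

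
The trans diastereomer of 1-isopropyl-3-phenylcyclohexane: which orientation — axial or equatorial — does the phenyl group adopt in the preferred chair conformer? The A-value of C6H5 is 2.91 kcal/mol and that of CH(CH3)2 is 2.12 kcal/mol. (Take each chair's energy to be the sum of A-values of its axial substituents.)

C1 and C3 have the same parity, so for the trans isomer the two substituents are one axial and one equatorial in each chair.
Chair I (phenyl axial, isopropyl equatorial): E = 2.91 kcal/mol.
Chair II (phenyl equatorial, isopropyl axial): E = 2.12 kcal/mol.
Chair II is the more stable (lower-energy) conformer, and in that chair the phenyl group is equatorial.

equatorial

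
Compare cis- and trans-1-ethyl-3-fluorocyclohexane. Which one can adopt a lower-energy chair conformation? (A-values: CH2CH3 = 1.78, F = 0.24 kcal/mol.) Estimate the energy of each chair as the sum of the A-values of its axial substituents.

cis

At 1,3 positions (parity same): cis → (e,e or a,a); trans → (a,e or e,a).
Best chair for cis: E = 0.00 kcal/mol; best chair for trans: E = 0.24 kcal/mol.
The cis isomer is lower by 0.24 kcal/mol.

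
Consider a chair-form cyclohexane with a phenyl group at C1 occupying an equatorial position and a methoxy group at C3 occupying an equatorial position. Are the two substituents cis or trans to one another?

cis

C1 and C3 have the same parity, so their axial bonds point in the same direction.
With same-parity carbons, two substituents on the same face are both axial or both equatorial; opposite faces give one of each.
Here the groups are equatorial/equatorial → same face → cis.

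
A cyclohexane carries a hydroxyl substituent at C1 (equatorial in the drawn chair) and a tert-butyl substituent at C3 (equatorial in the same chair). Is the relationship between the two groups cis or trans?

cis

C1 and C3 have the same parity, so their axial bonds point in the same direction.
With same-parity carbons, two substituents on the same face are both axial or both equatorial; opposite faces give one of each.
Here the groups are equatorial/equatorial → same face → cis.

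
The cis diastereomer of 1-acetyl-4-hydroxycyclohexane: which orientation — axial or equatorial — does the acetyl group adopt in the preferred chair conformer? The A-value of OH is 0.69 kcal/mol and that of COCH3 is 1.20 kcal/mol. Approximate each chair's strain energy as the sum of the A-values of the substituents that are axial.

equatorial

C1 and C4 have opposite parity, so for the cis isomer the two substituents are one axial and one equatorial in each chair.
Chair I (hydroxyl axial, acetyl equatorial): E = 0.69 kcal/mol.
Chair II (hydroxyl equatorial, acetyl axial): E = 1.20 kcal/mol.
Chair I is the more stable (lower-energy) conformer, and in that chair the acetyl group is equatorial.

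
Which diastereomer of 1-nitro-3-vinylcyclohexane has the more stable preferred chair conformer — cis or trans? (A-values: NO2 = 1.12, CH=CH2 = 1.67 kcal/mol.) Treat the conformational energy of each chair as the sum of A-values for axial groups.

At 1,3 positions (parity same): cis → (e,e or a,a); trans → (a,e or e,a).
Best chair for cis: E = 0.00 kcal/mol; best chair for trans: E = 1.12 kcal/mol.
The cis isomer is lower by 1.12 kcal/mol.

cis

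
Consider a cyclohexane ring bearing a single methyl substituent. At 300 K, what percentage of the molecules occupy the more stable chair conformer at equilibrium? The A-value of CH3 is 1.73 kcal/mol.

94.8%

One chair has the methyl group axial (E = 1.73 kcal/mol) and the other has it equatorial (E = 0).
ΔG = 1.73 kcal/mol between the two chairs.
K = exp(ΔG/RT) with R = 1.987×10⁻³ kcal mol⁻¹ K⁻¹ and T = 300 K gives K ≈ 18.2.
Fraction in the lower-energy chair = K/(K+1) = 94.8%.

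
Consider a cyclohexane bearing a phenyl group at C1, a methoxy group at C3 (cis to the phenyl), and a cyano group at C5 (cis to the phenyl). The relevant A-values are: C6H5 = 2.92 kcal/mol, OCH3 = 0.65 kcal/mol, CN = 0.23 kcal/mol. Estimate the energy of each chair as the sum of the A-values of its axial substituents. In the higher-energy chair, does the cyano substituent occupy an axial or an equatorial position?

Chair I (phenyl axial, methoxy axial, cyano axial): E = 3.80 kcal/mol.
Chair II (phenyl equatorial, methoxy equatorial, cyano equatorial): E = 0.00 kcal/mol.
Chair I is the less stable (higher-energy) conformer, and in that chair the cyano group is axial.

axial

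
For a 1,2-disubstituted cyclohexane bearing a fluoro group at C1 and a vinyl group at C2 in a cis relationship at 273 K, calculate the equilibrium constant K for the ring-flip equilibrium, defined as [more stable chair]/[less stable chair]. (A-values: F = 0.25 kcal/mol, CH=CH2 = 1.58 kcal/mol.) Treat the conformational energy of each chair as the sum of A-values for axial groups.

C1 and C2 have opposite parity, so for the cis isomer the two substituents are one axial and one equatorial in each chair.
Chair I (fluoro axial, vinyl equatorial): E = 0.25 kcal/mol; chair II (fluoro equatorial, vinyl axial): E = 1.58 kcal/mol.
ΔG = 1.33 kcal/mol between the two chairs.
K = exp(ΔG/RT) with R = 1.987×10⁻³ kcal mol⁻¹ K⁻¹ and T = 273 K gives K ≈ 11.6.

K ≈ 11.6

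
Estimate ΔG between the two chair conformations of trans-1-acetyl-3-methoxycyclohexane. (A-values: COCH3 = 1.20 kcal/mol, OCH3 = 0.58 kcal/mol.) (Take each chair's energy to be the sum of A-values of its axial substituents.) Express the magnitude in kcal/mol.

0.62 kcal/mol

C1 and C3 have the same parity, so for the trans isomer the two substituents are one axial and one equatorial in each chair.
Chair I (acetyl axial, methoxy equatorial): E = 1.20 kcal/mol.
Chair II (acetyl equatorial, methoxy axial): E = 0.58 kcal/mol.
ΔE = 1.20 − 0.58 = 0.62 kcal/mol; chair II is more stable.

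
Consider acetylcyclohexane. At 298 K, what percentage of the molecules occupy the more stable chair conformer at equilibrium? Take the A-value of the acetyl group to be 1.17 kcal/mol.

87.8%

One chair has the acetyl group axial (E = 1.17 kcal/mol) and the other has it equatorial (E = 0).
ΔG = 1.17 kcal/mol between the two chairs.
K = exp(ΔG/RT) with R = 1.987×10⁻³ kcal mol⁻¹ K⁻¹ and T = 298 K gives K ≈ 7.21.
Fraction in the lower-energy chair = K/(K+1) = 87.8%.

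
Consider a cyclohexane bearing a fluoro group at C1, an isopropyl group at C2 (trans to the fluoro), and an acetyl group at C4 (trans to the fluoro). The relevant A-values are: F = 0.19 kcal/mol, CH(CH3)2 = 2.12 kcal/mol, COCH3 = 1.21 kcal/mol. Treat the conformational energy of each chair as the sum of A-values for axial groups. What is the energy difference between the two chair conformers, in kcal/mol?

3.52 kcal/mol

Chair I (fluoro axial, isopropyl axial, acetyl axial): E = 3.52 kcal/mol.
Chair II (fluoro equatorial, isopropyl equatorial, acetyl equatorial): E = 0.00 kcal/mol.
ΔE = 3.52 − 0.00 = 3.52 kcal/mol; chair II is more stable.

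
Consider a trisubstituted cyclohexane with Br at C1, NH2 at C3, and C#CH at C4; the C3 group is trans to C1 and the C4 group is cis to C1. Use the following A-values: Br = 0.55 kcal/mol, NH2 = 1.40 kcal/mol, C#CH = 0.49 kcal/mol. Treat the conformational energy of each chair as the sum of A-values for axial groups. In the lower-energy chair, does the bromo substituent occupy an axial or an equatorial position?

Chair I (bromo axial, amino equatorial, ethynyl equatorial): E = 0.55 kcal/mol.
Chair II (bromo equatorial, amino axial, ethynyl axial): E = 1.89 kcal/mol.
Chair I is the more stable (lower-energy) conformer, and in that chair the bromo group is axial.

axial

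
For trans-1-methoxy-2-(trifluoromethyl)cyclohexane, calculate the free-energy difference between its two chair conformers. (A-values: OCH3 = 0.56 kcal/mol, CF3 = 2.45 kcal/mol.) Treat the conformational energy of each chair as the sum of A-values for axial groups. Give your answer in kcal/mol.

C1 and C2 have opposite parity, so for the trans isomer the two substituents are e,e in one chair and a,a in the other.
Chair I (methoxy axial, trifluoromethyl axial): E = 3.01 kcal/mol.
Chair II (methoxy equatorial, trifluoromethyl equatorial): E = 0.00 kcal/mol.
ΔE = 3.01 − 0.00 = 3.01 kcal/mol; chair II is more stable.

3.01 kcal/mol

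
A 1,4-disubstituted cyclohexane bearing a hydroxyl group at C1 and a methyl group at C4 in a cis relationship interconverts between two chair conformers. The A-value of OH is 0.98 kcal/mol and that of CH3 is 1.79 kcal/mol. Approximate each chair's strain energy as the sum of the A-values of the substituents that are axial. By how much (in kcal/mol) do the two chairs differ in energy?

0.81 kcal/mol

C1 and C4 have opposite parity, so for the cis isomer the two substituents are one axial and one equatorial in each chair.
Chair I (hydroxyl axial, methyl equatorial): E = 0.98 kcal/mol.
Chair II (hydroxyl equatorial, methyl axial): E = 1.79 kcal/mol.
ΔE = 1.79 − 0.98 = 0.81 kcal/mol; chair I is more stable.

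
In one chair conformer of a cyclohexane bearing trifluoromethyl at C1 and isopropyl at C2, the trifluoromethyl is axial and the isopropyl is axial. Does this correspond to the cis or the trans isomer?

trans

C1 and C2 have opposite parity, so their axial bonds point in opposite directions.
With opposite-parity carbons, two substituents on the same face are one axial and one equatorial; opposite faces give both axial or both equatorial.
Here the groups are axial/axial → opposite face → trans.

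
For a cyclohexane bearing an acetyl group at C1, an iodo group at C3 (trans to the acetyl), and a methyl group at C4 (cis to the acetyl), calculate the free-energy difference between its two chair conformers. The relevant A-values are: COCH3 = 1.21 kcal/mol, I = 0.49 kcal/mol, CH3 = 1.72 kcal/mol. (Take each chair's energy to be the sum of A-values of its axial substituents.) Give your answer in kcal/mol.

Chair I (acetyl axial, iodo equatorial, methyl equatorial): E = 1.21 kcal/mol.
Chair II (acetyl equatorial, iodo axial, methyl axial): E = 2.21 kcal/mol.
ΔE = 2.21 − 1.21 = 1.00 kcal/mol; chair I is more stable.

1.00 kcal/mol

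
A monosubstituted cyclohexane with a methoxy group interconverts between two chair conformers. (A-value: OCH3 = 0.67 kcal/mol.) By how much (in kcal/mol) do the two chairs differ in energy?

A monosubstituted cyclohexane has one chair with the methoxy group axial (E = A = 0.67 kcal/mol) and one with it equatorial (E = 0).
ΔE = 0.67 − 0 = 0.67 kcal/mol.

0.67 kcal/mol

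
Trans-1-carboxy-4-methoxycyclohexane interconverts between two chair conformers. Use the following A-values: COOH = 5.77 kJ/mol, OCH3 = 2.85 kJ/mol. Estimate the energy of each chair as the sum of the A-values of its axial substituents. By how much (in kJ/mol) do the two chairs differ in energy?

C1 and C4 have opposite parity, so for the trans isomer the two substituents are e,e in one chair and a,a in the other.
Chair I (carboxyl axial, methoxy axial): E = 8.62 kJ/mol.
Chair II (carboxyl equatorial, methoxy equatorial): E = 0.00 kJ/mol.
ΔE = 8.62 − 0.00 = 8.62 kJ/mol; chair II is more stable.

8.62 kJ/mol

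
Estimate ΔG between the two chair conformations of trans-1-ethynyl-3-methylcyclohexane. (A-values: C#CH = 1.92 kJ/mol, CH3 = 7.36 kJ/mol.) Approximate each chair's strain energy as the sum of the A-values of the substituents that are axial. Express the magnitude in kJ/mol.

5.44 kJ/mol

C1 and C3 have the same parity, so for the trans isomer the two substituents are one axial and one equatorial in each chair.
Chair I (ethynyl axial, methyl equatorial): E = 1.92 kJ/mol.
Chair II (ethynyl equatorial, methyl axial): E = 7.36 kJ/mol.
ΔE = 7.36 − 1.92 = 5.44 kJ/mol; chair I is more stable.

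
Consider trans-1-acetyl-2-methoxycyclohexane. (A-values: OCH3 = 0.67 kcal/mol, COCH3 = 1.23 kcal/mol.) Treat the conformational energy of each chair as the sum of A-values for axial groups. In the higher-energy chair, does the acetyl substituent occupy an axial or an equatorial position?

C1 and C2 have opposite parity, so for the trans isomer the two substituents are e,e in one chair and a,a in the other.
Chair I (methoxy axial, acetyl axial): E = 1.90 kcal/mol.
Chair II (methoxy equatorial, acetyl equatorial): E = 0.00 kcal/mol.
Chair I is the less stable (higher-energy) conformer, and in that chair the acetyl group is axial.

axial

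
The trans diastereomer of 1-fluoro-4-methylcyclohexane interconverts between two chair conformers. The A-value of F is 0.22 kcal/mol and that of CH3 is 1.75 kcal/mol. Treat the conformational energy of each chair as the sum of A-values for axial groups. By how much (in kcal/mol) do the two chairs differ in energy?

1.97 kcal/mol

C1 and C4 have opposite parity, so for the trans isomer the two substituents are e,e in one chair and a,a in the other.
Chair I (fluoro axial, methyl axial): E = 1.97 kcal/mol.
Chair II (fluoro equatorial, methyl equatorial): E = 0.00 kcal/mol.
ΔE = 1.97 − 0.00 = 1.97 kcal/mol; chair II is more stable.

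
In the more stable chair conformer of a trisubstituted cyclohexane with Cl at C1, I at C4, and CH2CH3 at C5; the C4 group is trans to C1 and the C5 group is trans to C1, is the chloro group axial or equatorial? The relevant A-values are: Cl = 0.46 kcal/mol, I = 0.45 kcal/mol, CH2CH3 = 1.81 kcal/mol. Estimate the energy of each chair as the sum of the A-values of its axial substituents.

axial

Chair I (chloro axial, iodo axial, ethyl equatorial): E = 0.91 kcal/mol.
Chair II (chloro equatorial, iodo equatorial, ethyl axial): E = 1.81 kcal/mol.
Chair I is the more stable (lower-energy) conformer, and in that chair the chloro group is axial.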